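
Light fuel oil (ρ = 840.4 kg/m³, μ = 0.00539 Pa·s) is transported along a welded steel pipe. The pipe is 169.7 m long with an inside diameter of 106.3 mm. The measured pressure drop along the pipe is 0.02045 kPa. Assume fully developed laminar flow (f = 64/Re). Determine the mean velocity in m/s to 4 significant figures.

V ≈ 0.007895 m/s

For laminar flow, f = 64/Re with Re = ρVD/μ, so Darcy-Weisbach reduces to ΔP = 32μLV/D². Solving for V: V = ΔP·D²/(32μL) = 20.45·(0.1063)²/(32·0.00539·169.7) = 0.007895 m/s.
Check: Re = ρVD/μ = 840.4·0.007895·0.1063/0.00539 = 130.8 < 2300, so the laminar assumption holds.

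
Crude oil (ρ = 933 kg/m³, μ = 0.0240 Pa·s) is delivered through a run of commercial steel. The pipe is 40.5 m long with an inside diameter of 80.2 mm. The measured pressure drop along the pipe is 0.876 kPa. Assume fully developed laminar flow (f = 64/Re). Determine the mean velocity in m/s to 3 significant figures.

For laminar flow, f = 64/Re with Re = ρVD/μ, so Darcy-Weisbach reduces to ΔP = 32μLV/D². Solving for V: V = ΔP·D²/(32μL) = 876·(0.0802)²/(32·0.024·40.5) = 0.1811 m/s.
Check: Re = ρVD/μ = 933·0.1811·0.0802/0.024 = 564.8 < 2300, so the laminar assumption holds.

V ≈ 0.181 m/s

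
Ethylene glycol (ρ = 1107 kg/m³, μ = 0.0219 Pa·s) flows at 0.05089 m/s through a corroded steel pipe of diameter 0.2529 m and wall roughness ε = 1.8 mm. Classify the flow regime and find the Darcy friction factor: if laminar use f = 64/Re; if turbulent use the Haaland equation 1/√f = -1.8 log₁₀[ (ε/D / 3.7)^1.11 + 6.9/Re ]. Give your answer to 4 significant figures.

Re = ρVD/μ = 1107·0.05089·0.2529/0.0219 = 650.6.
Re < 2300 → laminar, so f = 64/Re = 0.09838 (roughness is irrelevant in laminar flow).

f ≈ 0.09838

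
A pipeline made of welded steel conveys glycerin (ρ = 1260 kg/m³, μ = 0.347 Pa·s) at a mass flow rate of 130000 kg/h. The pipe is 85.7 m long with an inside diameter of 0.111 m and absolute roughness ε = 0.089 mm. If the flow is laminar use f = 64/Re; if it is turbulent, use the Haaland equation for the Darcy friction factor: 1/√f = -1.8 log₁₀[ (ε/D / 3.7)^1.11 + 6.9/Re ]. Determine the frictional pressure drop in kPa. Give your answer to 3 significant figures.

ṁ = 130000 kg/h = 130000/3600 = 36.11 kg/s.
A = πD²/4 = π(0.111)²/4 = 0.009677 m²; mean velocity V = ṁ/(ρA) = 36.11/(1260 · 0.009677) = 2.962 m/s.
Reynolds number Re = ρVD/μ = 1260 · 2.962 · 0.111 / 0.347 = 1194.
Re < 2300 → laminar flow, so f = 64/Re = 64/1194 = 0.05361 (the turbulent correlation is not needed).
Darcy-Weisbach: ΔP = f(L/D)(ρV²/2) = 0.05361·(85.7/0.111)·(1260·2.962²/2) = 0.05361·772.1·5526 = 2.287e+05 Pa.
ΔP = 2.287e+05 Pa = 229 kPa.

ΔP ≈ 229 kPa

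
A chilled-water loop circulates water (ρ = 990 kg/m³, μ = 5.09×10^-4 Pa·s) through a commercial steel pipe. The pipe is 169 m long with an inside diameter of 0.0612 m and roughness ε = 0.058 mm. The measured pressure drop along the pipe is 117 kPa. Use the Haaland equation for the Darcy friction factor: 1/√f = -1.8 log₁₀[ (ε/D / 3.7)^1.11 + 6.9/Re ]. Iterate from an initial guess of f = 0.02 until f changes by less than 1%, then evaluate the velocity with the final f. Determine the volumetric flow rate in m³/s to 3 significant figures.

Rearranging Darcy-Weisbach: V = √(2·ΔP·D/(f·L·ρ)). With ε/D = 5.8e-05/0.0612 = 0.000948, iterate starting from f = 0.02:
  f = 0.02 → V = √(2·1.17e+05·0.0612/(0.02·169·990)) = 2.069 m/s; Re = ρVD/μ = 2.463e+05; f → 0.02048
  f = 0.02048 → V = 2.044 m/s; Re = 2.434e+05; f → 0.02049
Converged (Δf/f < 1%). With the final f = 0.02049: V = √(2·1.17e+05·0.0612/(0.02049·169·990)) = 2.044 m/s.
Q = V·A = 2.044·(π/4·0.0612²) = 0.006012 m³/s = 0.00601 m³/s.

Q ≈ 0.00601 m³/s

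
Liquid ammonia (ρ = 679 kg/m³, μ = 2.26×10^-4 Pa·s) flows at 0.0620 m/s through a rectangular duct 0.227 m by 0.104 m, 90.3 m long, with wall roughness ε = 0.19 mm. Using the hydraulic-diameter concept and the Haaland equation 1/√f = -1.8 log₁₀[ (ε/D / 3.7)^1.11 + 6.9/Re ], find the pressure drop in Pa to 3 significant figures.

Hydraulic diameter D_h = 4A/P = 4·(0.227·0.104)/(2·(0.227+0.104)) = 0.09443/0.662 = 0.1426 m.
Re = ρVD_h/μ = 679·0.062·0.1426/0.000226 = 2.657e+04.
ε/D_h = 0.00019/0.1426 = 0.00133; Haaland gives 1/√f = -1.8 log₁₀[0.00015+0.00026] = 6.097, so f = 0.0269.
ΔP = f(L/D_h)(ρV²/2) = 0.0269·90.3/0.1426·1.305 = 22.23 Pa.

ΔP ≈ 22.2 Pa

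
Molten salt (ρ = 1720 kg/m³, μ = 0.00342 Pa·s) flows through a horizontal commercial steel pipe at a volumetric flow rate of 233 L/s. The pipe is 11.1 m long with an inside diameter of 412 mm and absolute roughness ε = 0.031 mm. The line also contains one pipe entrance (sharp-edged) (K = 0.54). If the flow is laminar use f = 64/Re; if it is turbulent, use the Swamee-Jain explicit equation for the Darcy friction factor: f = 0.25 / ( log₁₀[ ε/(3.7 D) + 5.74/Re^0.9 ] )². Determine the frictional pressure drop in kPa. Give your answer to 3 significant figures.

Q = 233 L/s = 233/1000 = 0.233 m³/s.
Cross-sectional area A = πD²/4 = π(0.412)²/4 = 0.1333 m²; mean velocity V = Q/A = 0.233/0.1333 = 1.748 m/s.
Reynolds number Re = ρVD/μ = 1720 · 1.748 · 0.412 / 0.00342 = 3.621e+05.
Re > 4000 → turbulent. Relative roughness ε/D = 3.1e-05/0.412 = 7.52e-05. Swamee-Jain: f = 0.25/(log₁₀[7.52e-05/3.7 + 5.74/3.621e+05^0.9])² = 0.25/(log₁₀[2.03e-05 + 5.7e-05])² = 0.25/(-4.112)² = 0.01479.
Total minor-loss coefficient ΣK = 1·0.54 = 0.54.
ΔP = [f·L/D + ΣK]·(ρV²/2) = [0.01479·11.1/0.412 + 0.54]·(1720·1.748²/2) = [0.3984 + 0.54]·2627 = 2465 Pa.
ΔP = 2465 Pa = 2.47 kPa.

ΔP ≈ 2.47 kPa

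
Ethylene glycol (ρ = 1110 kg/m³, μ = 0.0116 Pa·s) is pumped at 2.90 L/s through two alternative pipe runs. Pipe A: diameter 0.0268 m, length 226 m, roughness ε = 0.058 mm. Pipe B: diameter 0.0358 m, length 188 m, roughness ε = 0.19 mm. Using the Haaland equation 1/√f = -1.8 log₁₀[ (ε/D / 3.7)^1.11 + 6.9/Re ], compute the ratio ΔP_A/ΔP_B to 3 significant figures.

ΔP_A/ΔP_B ≈ 4.32

Pipe A: V = Q/A = 0.0029/0.0005641 = 5.141 m/s; Re = 1.318e+04; ε/D = 0.00216; Haaland → f = 0.03197; ΔP_A = f(L/D)(ρV²/2) = 3.954e+06 Pa.
Pipe B: V = Q/A = 0.0029/0.001007 = 2.881 m/s; Re = 9869; ε/D = 0.00531; Haaland → f = 0.03787; ΔP_B = f(L/D)(ρV²/2) = 9.162e+05 Pa.
ΔP_A/ΔP_B = 3.954e+06/9.162e+05 = 4.32.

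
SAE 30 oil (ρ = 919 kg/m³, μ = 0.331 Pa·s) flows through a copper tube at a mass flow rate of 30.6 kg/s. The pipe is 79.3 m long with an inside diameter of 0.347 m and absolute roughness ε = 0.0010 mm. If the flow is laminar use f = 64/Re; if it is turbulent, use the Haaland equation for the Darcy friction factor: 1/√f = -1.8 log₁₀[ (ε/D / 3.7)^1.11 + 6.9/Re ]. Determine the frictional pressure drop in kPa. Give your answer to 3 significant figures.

A = πD²/4 = π(0.347)²/4 = 0.09457 m²; mean velocity V = ṁ/(ρA) = 30.6/(919 · 0.09457) = 0.3521 m/s.
Reynolds number Re = ρVD/μ = 919 · 0.3521 · 0.347 / 0.331 = 339.2.
Re < 2300 → laminar flow, so f = 64/Re = 64/339.2 = 0.1887 (the turbulent correlation is not needed).
Darcy-Weisbach: ΔP = f(L/D)(ρV²/2) = 0.1887·(79.3/0.347)·(919·0.3521²/2) = 0.1887·228.5·56.96 = 2456 Pa.
ΔP = 2456 Pa = 2.46 kPa.

ΔP ≈ 2.46 kPa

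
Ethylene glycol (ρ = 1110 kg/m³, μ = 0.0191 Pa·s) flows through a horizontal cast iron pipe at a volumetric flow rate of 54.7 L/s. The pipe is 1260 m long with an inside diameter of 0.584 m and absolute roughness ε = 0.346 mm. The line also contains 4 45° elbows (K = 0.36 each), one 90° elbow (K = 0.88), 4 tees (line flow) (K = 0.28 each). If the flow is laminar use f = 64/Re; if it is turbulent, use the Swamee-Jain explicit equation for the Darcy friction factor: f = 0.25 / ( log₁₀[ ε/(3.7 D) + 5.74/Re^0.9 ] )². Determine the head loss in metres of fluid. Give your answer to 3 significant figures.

Q = 54.7 L/s = 54.7/1000 = 0.0547 m³/s.
Cross-sectional area A = πD²/4 = π(0.584)²/4 = 0.2679 m²; mean velocity V = Q/A = 0.0547/0.2679 = 0.2042 m/s.
Reynolds number Re = ρVD/μ = 1110 · 0.2042 · 0.584 / 0.0191 = 6931.
Re > 4000 → turbulent. Relative roughness ε/D = 0.000346/0.584 = 0.000592. Swamee-Jain: f = 0.25/(log₁₀[0.000592/3.7 + 5.74/6931^0.9])² = 0.25/(log₁₀[0.00016 + 0.00201])² = 0.25/(-2.664)² = 0.03522.
Total minor-loss coefficient ΣK = 4·0.36 + 1·0.88 + 4·0.28 = 3.44.
ΔP = [f·L/D + ΣK]·(ρV²/2) = [0.03522·1260/0.584 + 3.44]·(1110·0.2042²/2) = [75.98 + 3.44]·23.14 = 1838 Pa.
Head loss h_f = ΔP/(ρg) = 1838/(1110·9.81) = 0.169 m.

h_f ≈ 0.169 m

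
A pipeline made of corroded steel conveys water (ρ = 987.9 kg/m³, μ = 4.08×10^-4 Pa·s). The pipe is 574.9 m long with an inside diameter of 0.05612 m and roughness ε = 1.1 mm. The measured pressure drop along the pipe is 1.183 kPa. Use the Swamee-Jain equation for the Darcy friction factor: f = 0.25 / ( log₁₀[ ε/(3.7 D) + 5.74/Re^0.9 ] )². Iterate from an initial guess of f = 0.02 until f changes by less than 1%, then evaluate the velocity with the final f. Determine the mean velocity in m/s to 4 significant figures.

Rearranging Darcy-Weisbach: V = √(2·ΔP·D/(f·L·ρ)). With ε/D = 0.0011/0.05612 = 0.0196, iterate starting from f = 0.02:
  f = 0.02 → V = √(2·1183·0.05612/(0.02·574.9·987.9)) = 0.1081 m/s; Re = ρVD/μ = 1.469e+04; f → 0.05168
  f = 0.05168 → V = 0.06726 m/s; Re = 9140; f → 0.0534
  f = 0.0534 → V = 0.06616 m/s; Re = 8991; f → 0.05348
Converged (Δf/f < 1%). With the final f = 0.05348: V = √(2·1183·0.05612/(0.05348·574.9·987.9)) = 0.06612 m/s.

V ≈ 0.06612 m/s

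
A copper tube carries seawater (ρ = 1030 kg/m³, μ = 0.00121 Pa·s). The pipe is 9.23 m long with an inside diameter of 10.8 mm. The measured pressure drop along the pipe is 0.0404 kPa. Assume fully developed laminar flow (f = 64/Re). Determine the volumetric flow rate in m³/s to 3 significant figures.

Q ≈ 1.21×10^-6 m³/s

For laminar flow, f = 64/Re with Re = ρVD/μ, so Darcy-Weisbach reduces to ΔP = 32μLV/D². Solving for V: V = ΔP·D²/(32μL) = 40.4·(0.0108)²/(32·0.00121·9.23) = 0.01319 m/s.
Check: Re = ρVD/μ = 1030·0.01319·0.0108/0.00121 = 121.2 < 2300, so the laminar assumption holds.
Q = V·A = 0.01319·(π/4·0.0108²) = 1.208e-06 m³/s = 1.21×10^-6 m³/s.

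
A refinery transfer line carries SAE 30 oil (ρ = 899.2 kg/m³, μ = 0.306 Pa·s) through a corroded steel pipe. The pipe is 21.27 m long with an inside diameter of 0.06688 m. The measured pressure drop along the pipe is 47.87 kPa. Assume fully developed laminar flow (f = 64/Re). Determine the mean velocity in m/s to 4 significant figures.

For laminar flow, f = 64/Re with Re = ρVD/μ, so Darcy-Weisbach reduces to ΔP = 32μLV/D². Solving for V: V = ΔP·D²/(32μL) = 4.787e+04·(0.06688)²/(32·0.306·21.27) = 1.028 m/s.
Check: Re = ρVD/μ = 899.2·1.028·0.06688/0.306 = 202 < 2300, so the laminar assumption holds.

V ≈ 1.028 m/s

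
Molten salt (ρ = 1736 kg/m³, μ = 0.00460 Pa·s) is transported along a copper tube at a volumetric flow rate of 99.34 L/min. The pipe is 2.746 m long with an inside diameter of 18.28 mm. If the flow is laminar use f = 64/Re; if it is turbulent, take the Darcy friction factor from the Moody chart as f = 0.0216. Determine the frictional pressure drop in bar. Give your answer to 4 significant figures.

ΔP ≈ 1.121 bar

Q = 99.34 L/min = 99.34/60000 = 0.001656 m³/s.
Cross-sectional area A = πD²/4 = π(0.01828)²/4 = 0.0002624 m²; mean velocity V = Q/A = 0.001656/0.0002624 = 6.309 m/s.
Reynolds number Re = ρVD/μ = 1736 · 6.309 · 0.01828 / 0.0046 = 4.352e+04.
Re > 4000 → turbulent; use the Moody-chart value f = 0.0216.
Darcy-Weisbach: ΔP = f(L/D)(ρV²/2) = 0.0216·(2.746/0.01828)·(1736·6.309²/2) = 0.0216·150.2·3.454e+04 = 1.121e+05 Pa.
ΔP = 1.121e+05 Pa = 1.121 bar.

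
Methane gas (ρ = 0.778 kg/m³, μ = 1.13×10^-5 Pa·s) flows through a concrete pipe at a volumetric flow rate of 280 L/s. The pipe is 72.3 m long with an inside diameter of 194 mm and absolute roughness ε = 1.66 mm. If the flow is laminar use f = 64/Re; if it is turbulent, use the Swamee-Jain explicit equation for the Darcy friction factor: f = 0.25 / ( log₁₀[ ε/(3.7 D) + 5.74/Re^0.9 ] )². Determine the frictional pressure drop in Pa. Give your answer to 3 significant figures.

Q = 280 L/s = 280/1000 = 0.28 m³/s.
Cross-sectional area A = πD²/4 = π(0.194)²/4 = 0.02956 m²; mean velocity V = Q/A = 0.28/0.02956 = 9.473 m/s.
Reynolds number Re = ρVD/μ = 0.778 · 9.473 · 0.194 / 1.13e-05 = 1.265e+05.
Re > 4000 → turbulent. Relative roughness ε/D = 0.00166/0.194 = 0.00856. Swamee-Jain: f = 0.25/(log₁₀[0.00856/3.7 + 5.74/1.265e+05^0.9])² = 0.25/(log₁₀[0.00231 + 0.000147])² = 0.25/(-2.609)² = 0.03672.
Darcy-Weisbach: ΔP = f(L/D)(ρV²/2) = 0.03672·(72.3/0.194)·(0.778·9.473²/2) = 0.03672·372.7·34.9 = 477.7 Pa.

ΔP ≈ 478 Pa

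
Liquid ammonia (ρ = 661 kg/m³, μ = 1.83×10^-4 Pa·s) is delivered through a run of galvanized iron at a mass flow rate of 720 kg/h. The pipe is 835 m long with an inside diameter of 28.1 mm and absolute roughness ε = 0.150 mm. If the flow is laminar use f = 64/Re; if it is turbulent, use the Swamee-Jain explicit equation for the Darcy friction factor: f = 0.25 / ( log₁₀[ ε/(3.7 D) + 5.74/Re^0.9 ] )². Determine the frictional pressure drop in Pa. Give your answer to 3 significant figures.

ΔP ≈ 77400 Pa

ṁ = 720 kg/h = 720/3600 = 0.2 kg/s.
A = πD²/4 = π(0.0281)²/4 = 0.0006202 m²; mean velocity V = ṁ/(ρA) = 0.2/(661 · 0.0006202) = 0.4879 m/s.
Reynolds number Re = ρVD/μ = 661 · 0.4879 · 0.0281 / 0.000183 = 4.952e+04.
Re > 4000 → turbulent. Relative roughness ε/D = 0.00015/0.0281 = 0.00534. Swamee-Jain: f = 0.25/(log₁₀[0.00534/3.7 + 5.74/4.952e+04^0.9])² = 0.25/(log₁₀[0.00144 + 0.000342])² = 0.25/(-2.749)² = 0.03309.
Darcy-Weisbach: ΔP = f(L/D)(ρV²/2) = 0.03309·(835/0.0281)·(661·0.4879²/2) = 0.03309·2.972e+04·78.67 = 7.737e+04 Pa.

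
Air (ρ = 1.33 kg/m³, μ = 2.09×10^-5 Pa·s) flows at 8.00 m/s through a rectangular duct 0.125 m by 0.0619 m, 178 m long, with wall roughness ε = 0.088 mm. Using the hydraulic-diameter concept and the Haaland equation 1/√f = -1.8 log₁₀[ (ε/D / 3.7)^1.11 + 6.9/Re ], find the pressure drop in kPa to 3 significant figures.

ΔP ≈ 2.24 kPa

Hydraulic diameter D_h = 4A/P = 4·(0.125·0.0619)/(2·(0.125+0.0619)) = 0.03095/0.3738 = 0.0828 m.
Re = ρVD_h/μ = 1.33·8·0.0828/2.09e-05 = 4.215e+04.
ε/D_h = 8.8e-05/0.0828 = 0.00106; Haaland gives 1/√f = -1.8 log₁₀[0.000117+0.000164] = 6.393, so f = 0.02447.
ΔP = f(L/D_h)(ρV²/2) = 0.02447·178/0.0828·42.56 = 2239 Pa.
ΔP = 2.24 kPa.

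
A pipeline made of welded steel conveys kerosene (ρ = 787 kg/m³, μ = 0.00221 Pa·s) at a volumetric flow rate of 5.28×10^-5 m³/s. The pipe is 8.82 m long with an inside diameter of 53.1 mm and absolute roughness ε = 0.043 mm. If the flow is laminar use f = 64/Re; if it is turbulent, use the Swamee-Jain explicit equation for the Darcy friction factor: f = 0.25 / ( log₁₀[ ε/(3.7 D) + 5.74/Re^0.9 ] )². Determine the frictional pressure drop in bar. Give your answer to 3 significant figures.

Cross-sectional area A = πD²/4 = π(0.0531)²/4 = 0.002215 m²; mean velocity V = Q/A = 5.28e-05/0.002215 = 0.02384 m/s.
Reynolds number Re = ρVD/μ = 787 · 0.02384 · 0.0531 / 0.00221 = 450.8.
Re < 2300 → laminar flow, so f = 64/Re = 64/450.8 = 0.142 (the turbulent correlation is not needed).
Darcy-Weisbach: ΔP = f(L/D)(ρV²/2) = 0.142·(8.82/0.0531)·(787·0.02384²/2) = 0.142·166.1·0.2237 = 5.274 Pa.
ΔP = 5.274 Pa = 5.27×10^-5 bar.

ΔP ≈ 5.27×10^-5 bar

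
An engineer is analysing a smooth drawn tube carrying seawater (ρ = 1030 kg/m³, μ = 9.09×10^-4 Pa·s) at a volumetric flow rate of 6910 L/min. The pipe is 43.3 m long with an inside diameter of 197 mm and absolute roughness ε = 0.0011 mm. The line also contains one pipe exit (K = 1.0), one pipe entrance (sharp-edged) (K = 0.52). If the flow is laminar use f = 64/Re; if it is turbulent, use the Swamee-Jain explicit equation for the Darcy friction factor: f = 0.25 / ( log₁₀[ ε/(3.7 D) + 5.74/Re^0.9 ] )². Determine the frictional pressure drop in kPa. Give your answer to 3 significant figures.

ΔP ≈ 30.7 kPa

Q = 6910 L/min = 6910/60000 = 0.1152 m³/s.
Cross-sectional area A = πD²/4 = π(0.197)²/4 = 0.03048 m²; mean velocity V = Q/A = 0.1152/0.03048 = 3.778 m/s.
Reynolds number Re = ρVD/μ = 1030 · 3.778 · 0.197 / 0.000909 = 8.434e+05.
Re > 4000 → turbulent. Relative roughness ε/D = 1.1e-06/0.197 = 5.58e-06. Swamee-Jain: f = 0.25/(log₁₀[5.58e-06/3.7 + 5.74/8.434e+05^0.9])² = 0.25/(log₁₀[1.51e-06 + 2.66e-05])² = 0.25/(-4.551)² = 0.01207.
Total minor-loss coefficient ΣK = 1·1 + 1·0.52 = 1.52.
ΔP = [f·L/D + ΣK]·(ρV²/2) = [0.01207·43.3/0.197 + 1.52]·(1030·3.778²/2) = [2.654 + 1.52]·7352 = 3.068e+04 Pa.
ΔP = 3.068e+04 Pa = 30.7 kPa.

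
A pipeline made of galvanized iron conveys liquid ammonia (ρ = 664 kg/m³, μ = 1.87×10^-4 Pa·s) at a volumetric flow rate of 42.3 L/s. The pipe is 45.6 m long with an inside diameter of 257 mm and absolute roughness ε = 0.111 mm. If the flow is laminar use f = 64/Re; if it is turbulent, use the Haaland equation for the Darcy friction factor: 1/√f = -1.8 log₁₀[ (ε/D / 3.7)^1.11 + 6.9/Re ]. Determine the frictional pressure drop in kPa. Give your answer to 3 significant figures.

ΔP ≈ 0.660 kPa

Q = 42.3 L/s = 42.3/1000 = 0.0423 m³/s.
Cross-sectional area A = πD²/4 = π(0.257)²/4 = 0.05187 m²; mean velocity V = Q/A = 0.0423/0.05187 = 0.8154 m/s.
Reynolds number Re = ρVD/μ = 664 · 0.8154 · 0.257 / 0.000187 = 7.441e+05.
Re > 4000 → turbulent. Relative roughness ε/D = 0.000111/0.257 = 0.000432. Haaland: 1/√f = -1.8 log₁₀[(0.000432/3.7)^1.11 + 6.9/7.441e+05] = -1.8 log₁₀[4.31e-05 + 9.27e-06] = 7.705, so f = 0.01684.
Darcy-Weisbach: ΔP = f(L/D)(ρV²/2) = 0.01684·(45.6/0.257)·(664·0.8154²/2) = 0.01684·177.4·220.8 = 659.7 Pa.
ΔP = 659.7 Pa = 0.660 kPa.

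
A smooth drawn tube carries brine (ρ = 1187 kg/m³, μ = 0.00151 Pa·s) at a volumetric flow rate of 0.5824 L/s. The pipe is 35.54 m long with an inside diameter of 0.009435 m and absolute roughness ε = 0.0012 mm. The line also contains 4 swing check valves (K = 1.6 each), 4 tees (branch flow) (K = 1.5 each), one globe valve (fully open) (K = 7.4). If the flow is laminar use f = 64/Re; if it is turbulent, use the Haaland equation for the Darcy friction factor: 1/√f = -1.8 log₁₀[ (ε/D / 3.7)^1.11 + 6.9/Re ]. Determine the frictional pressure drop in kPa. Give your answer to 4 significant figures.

ΔP ≈ 3946 kPa

Q = 0.5824 L/s = 0.5824/1000 = 0.0005824 m³/s.
Cross-sectional area A = πD²/4 = π(0.009435)²/4 = 6.992e-05 m²; mean velocity V = Q/A = 0.0005824/6.992e-05 = 8.33 m/s.
Reynolds number Re = ρVD/μ = 1187 · 8.33 · 0.009435 / 0.00151 = 6.178e+04.
Re > 4000 → turbulent. Relative roughness ε/D = 1.2e-06/0.009435 = 0.000127. Haaland: 1/√f = -1.8 log₁₀[(0.000127/3.7)^1.11 + 6.9/6.178e+04] = -1.8 log₁₀[1.11e-05 + 0.000112] = 7.04, so f = 0.02018.
Total minor-loss coefficient ΣK = 4·1.6 + 4·1.5 + 1·7.4 = 19.8.
ΔP = [f·L/D + ΣK]·(ρV²/2) = [0.02018·35.54/0.009435 + 19.8]·(1187·8.33²/2) = [76.01 + 19.8]·4.118e+04 = 3.946e+06 Pa.
ΔP = 3.946e+06 Pa = 3946 kPa.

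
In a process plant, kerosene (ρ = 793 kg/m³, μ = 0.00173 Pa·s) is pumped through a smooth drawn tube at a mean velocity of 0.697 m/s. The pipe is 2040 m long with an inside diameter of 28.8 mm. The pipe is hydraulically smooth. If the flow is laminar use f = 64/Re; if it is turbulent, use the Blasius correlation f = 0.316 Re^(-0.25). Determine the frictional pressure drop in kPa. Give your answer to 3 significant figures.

Reynolds number Re = ρVD/μ = 793 · 0.697 · 0.0288 / 0.00173 = 9201.
Re > 4000 → turbulent. Smooth-pipe (Blasius): f = 0.316 Re^(-0.25) = 0.316/(9201)^0.25 = 0.03226.
Darcy-Weisbach: ΔP = f(L/D)(ρV²/2) = 0.03226·(2040/0.0288)·(793·0.697²/2) = 0.03226·7.083e+04·192.6 = 4.402e+05 Pa.
ΔP = 4.402e+05 Pa = 440 kPa.

ΔP ≈ 440 kPa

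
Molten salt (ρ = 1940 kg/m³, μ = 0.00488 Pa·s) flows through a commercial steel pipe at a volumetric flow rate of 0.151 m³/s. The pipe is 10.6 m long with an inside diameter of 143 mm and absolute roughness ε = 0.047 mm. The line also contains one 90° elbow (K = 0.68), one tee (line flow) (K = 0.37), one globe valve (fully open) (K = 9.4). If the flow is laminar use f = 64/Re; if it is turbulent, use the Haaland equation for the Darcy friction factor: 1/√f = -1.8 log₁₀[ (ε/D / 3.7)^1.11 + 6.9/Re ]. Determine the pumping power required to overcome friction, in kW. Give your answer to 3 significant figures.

Cross-sectional area A = πD²/4 = π(0.143)²/4 = 0.01606 m²; mean velocity V = Q/A = 0.151/0.01606 = 9.402 m/s.
Reynolds number Re = ρVD/μ = 1940 · 9.402 · 0.143 / 0.00488 = 5.345e+05.
Re > 4000 → turbulent. Relative roughness ε/D = 4.7e-05/0.143 = 0.000329. Haaland: 1/√f = -1.8 log₁₀[(0.000329/3.7)^1.11 + 6.9/5.345e+05] = -1.8 log₁₀[3.18e-05 + 1.29e-05] = 7.829, so f = 0.01632.
Total minor-loss coefficient ΣK = 1·0.68 + 1·0.37 + 1·9.4 = 10.5.
ΔP = [f·L/D + ΣK]·(ρV²/2) = [0.01632·10.6/0.143 + 10.5]·(1940·9.402²/2) = [1.209 + 10.5]·8.574e+04 = 9.997e+05 Pa.
Pumping power P = QΔP = 0.151·9.997e+05 = 151000 W = 151 kW.

P ≈ 151 kW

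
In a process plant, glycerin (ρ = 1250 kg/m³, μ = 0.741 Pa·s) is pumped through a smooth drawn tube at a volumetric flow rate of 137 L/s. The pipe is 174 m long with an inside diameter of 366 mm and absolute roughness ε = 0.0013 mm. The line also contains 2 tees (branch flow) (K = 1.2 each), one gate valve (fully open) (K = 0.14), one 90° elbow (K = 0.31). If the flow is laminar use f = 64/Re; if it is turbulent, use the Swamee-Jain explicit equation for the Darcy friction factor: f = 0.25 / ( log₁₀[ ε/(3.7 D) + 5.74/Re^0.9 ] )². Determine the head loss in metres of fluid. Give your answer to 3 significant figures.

Q = 137 L/s = 137/1000 = 0.137 m³/s.
Cross-sectional area A = πD²/4 = π(0.366)²/4 = 0.1052 m²; mean velocity V = Q/A = 0.137/0.1052 = 1.302 m/s.
Reynolds number Re = ρVD/μ = 1250 · 1.302 · 0.366 / 0.741 = 804.
Re < 2300 → laminar flow, so f = 64/Re = 64/804 = 0.0796 (the turbulent correlation is not needed).
Total minor-loss coefficient ΣK = 2·1.2 + 1·0.14 + 1·0.31 = 2.85.
ΔP = [f·L/D + ΣK]·(ρV²/2) = [0.0796·174/0.366 + 2.85]·(1250·1.302²/2) = [37.84 + 2.85]·1060 = 4.313e+04 Pa.
Head loss h_f = ΔP/(ρg) = 4.313e+04/(1250·9.81) = 3.52 m.

h_f ≈ 3.52 m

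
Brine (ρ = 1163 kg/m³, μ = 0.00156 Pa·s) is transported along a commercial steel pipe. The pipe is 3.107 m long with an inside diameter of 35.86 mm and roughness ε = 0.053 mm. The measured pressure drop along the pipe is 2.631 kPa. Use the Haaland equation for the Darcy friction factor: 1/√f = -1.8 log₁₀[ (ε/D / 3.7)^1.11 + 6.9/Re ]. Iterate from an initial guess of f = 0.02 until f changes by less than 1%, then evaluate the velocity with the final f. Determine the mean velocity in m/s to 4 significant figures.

Rearranging Darcy-Weisbach: V = √(2·ΔP·D/(f·L·ρ)). With ε/D = 5.3e-05/0.03586 = 0.00148, iterate starting from f = 0.02:
  f = 0.02 → V = √(2·2631·0.03586/(0.02·3.107·1163)) = 1.616 m/s; Re = ρVD/μ = 4.32e+04; f → 0.02544
  f = 0.02544 → V = 1.433 m/s; Re = 3.83e+04; f → 0.02582
  f = 0.02582 → V = 1.422 m/s; Re = 3.802e+04; f → 0.02585
Converged (Δf/f < 1%). With the final f = 0.02585: V = √(2·2631·0.03586/(0.02585·3.107·1163)) = 1.421 m/s.

V ≈ 1.421 m/s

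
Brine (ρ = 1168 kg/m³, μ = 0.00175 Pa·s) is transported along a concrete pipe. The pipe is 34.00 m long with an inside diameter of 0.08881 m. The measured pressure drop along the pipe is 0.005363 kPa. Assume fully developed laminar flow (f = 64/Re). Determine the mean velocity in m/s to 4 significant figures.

For laminar flow, f = 64/Re with Re = ρVD/μ, so Darcy-Weisbach reduces to ΔP = 32μLV/D². Solving for V: V = ΔP·D²/(32μL) = 5.363·(0.08881)²/(32·0.00175·34) = 0.02222 m/s.
Check: Re = ρVD/μ = 1168·0.02222·0.08881/0.00175 = 1317 < 2300, so the laminar assumption holds.

V ≈ 0.02222 m/s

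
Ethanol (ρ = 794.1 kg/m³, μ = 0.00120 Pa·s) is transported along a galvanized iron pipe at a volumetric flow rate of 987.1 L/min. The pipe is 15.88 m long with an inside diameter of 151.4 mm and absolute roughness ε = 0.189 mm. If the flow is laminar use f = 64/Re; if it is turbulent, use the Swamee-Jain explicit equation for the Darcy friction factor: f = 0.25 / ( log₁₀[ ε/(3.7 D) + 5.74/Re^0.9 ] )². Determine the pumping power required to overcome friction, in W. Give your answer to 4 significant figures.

Q = 987.1 L/min = 987.1/60000 = 0.01645 m³/s.
Cross-sectional area A = πD²/4 = π(0.1514)²/4 = 0.018 m²; mean velocity V = Q/A = 0.01645/0.018 = 0.9138 m/s.
Reynolds number Re = ρVD/μ = 794.1 · 0.9138 · 0.1514 / 0.0012 = 9.156e+04.
Re > 4000 → turbulent. Relative roughness ε/D = 0.000189/0.1514 = 0.00125. Swamee-Jain: f = 0.25/(log₁₀[0.00125/3.7 + 5.74/9.156e+04^0.9])² = 0.25/(log₁₀[0.000337 + 0.000197])² = 0.25/(-3.273)² = 0.02334.
Darcy-Weisbach: ΔP = f(L/D)(ρV²/2) = 0.02334·(15.88/0.1514)·(794.1·0.9138²/2) = 0.02334·104.9·331.6 = 811.9 Pa.
Pumping power P = QΔP = 0.01645·811.9 = 13.356 W = 13.36 W.

P ≈ 13.36 W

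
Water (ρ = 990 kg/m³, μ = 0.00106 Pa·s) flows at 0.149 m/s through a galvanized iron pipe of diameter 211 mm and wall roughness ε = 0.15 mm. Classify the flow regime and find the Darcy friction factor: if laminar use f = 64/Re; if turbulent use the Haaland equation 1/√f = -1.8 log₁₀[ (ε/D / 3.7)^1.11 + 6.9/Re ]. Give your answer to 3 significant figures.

f ≈ 0.0251

Re = ρVD/μ = 990·0.149·0.211/0.00106 = 2.936e+04.
Re > 4000 → turbulent. ε/D = 0.00015/0.211 = 0.000711; Haaland: 1/√f = -1.8 log₁₀[7.5e-05 + 0.000235] = 6.316, so f = 0.02507.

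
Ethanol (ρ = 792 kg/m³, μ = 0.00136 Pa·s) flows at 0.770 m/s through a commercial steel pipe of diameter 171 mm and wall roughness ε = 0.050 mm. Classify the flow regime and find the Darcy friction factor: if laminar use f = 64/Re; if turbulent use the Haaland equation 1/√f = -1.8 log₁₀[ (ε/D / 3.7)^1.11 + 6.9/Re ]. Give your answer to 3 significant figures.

Re = ρVD/μ = 792·0.77·0.171/0.00136 = 7.668e+04.
Re > 4000 → turbulent. ε/D = 5e-05/0.171 = 0.000292; Haaland: 1/√f = -1.8 log₁₀[2.8e-05 + 9e-05] = 7.071, so f = 0.02.

f ≈ 0.0200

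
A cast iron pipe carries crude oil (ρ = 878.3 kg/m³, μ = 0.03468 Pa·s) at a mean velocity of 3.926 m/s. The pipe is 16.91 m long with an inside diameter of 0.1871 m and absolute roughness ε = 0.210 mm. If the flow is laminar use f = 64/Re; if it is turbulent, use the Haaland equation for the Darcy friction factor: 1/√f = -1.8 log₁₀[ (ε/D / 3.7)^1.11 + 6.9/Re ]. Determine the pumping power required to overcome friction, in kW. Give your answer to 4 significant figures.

Reynolds number Re = ρVD/μ = 878.3 · 3.926 · 0.1871 / 0.0347 = 1.86e+04.
Re > 4000 → turbulent. Relative roughness ε/D = 0.00021/0.1871 = 0.00112. Haaland: 1/√f = -1.8 log₁₀[(0.00112/3.7)^1.11 + 6.9/1.86e+04] = -1.8 log₁₀[0.000124 + 0.000371] = 5.949, so f = 0.02825.
Darcy-Weisbach: ΔP = f(L/D)(ρV²/2) = 0.02825·(16.91/0.1871)·(878.3·3.926²/2) = 0.02825·90.38·6769 = 1.729e+04 Pa.
Q = V·A = 3.926·0.02749 = 0.1079 m³/s.
Pumping power P = QΔP = 0.1079·1.729e+04 = 1865.8 W = 1.866 kW.

P ≈ 1.866 kW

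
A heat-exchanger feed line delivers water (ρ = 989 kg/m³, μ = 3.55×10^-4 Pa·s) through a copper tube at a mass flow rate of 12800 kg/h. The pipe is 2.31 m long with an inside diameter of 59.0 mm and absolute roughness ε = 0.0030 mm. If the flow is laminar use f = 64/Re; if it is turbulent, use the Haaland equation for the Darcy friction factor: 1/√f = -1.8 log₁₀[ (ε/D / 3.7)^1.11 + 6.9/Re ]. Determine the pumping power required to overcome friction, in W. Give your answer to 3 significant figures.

P ≈ 1.88 W

ṁ = 12800 kg/h = 12800/3600 = 3.556 kg/s.
A = πD²/4 = π(0.059)²/4 = 0.002734 m²; mean velocity V = ṁ/(ρA) = 3.556/(989 · 0.002734) = 1.315 m/s.
Reynolds number Re = ρVD/μ = 989 · 1.315 · 0.059 / 0.000355 = 2.161e+05.
Re > 4000 → turbulent. Relative roughness ε/D = 3e-06/0.059 = 5.08e-05. Haaland: 1/√f = -1.8 log₁₀[(5.08e-05/3.7)^1.11 + 6.9/2.161e+05] = -1.8 log₁₀[4.01e-06 + 3.19e-05] = 8, so f = 0.01562.
Darcy-Weisbach: ΔP = f(L/D)(ρV²/2) = 0.01562·(2.31/0.059)·(989·1.315²/2) = 0.01562·39.15·855.1 = 523.1 Pa.
Q = ṁ/ρ = 3.556/989 = 0.003595 m³/s.
Pumping power P = QΔP = 0.003595·523.1 = 1.881 W = 1.88 W.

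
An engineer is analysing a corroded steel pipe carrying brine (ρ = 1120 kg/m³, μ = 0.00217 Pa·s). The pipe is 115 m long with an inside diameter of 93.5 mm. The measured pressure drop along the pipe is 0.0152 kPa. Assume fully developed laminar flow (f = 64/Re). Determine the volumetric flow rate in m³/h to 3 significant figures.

For laminar flow, f = 64/Re with Re = ρVD/μ, so Darcy-Weisbach reduces to ΔP = 32μLV/D². Solving for V: V = ΔP·D²/(32μL) = 15.2·(0.0935)²/(32·0.00217·115) = 0.01664 m/s.
Check: Re = ρVD/μ = 1120·0.01664·0.0935/0.00217 = 803 < 2300, so the laminar assumption holds.
Q = V·A = 0.01664·(π/4·0.0935²) = 0.0001143 m³/s = 0.411 m³/h.

Q ≈ 0.411 m³/h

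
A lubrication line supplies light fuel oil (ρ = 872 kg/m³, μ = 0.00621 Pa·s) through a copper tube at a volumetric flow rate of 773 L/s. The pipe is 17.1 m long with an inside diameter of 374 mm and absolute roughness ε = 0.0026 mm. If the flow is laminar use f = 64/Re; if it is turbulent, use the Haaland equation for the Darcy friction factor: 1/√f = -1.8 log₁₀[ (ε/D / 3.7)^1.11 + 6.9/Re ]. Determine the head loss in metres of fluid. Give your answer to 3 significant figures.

Q = 773 L/s = 773/1000 = 0.773 m³/s.
Cross-sectional area A = πD²/4 = π(0.374)²/4 = 0.1099 m²; mean velocity V = Q/A = 0.773/0.1099 = 7.036 m/s.
Reynolds number Re = ρVD/μ = 872 · 7.036 · 0.374 / 0.00621 = 3.695e+05.
Re > 4000 → turbulent. Relative roughness ε/D = 2.6e-06/0.374 = 6.95e-06. Haaland: 1/√f = -1.8 log₁₀[(6.95e-06/3.7)^1.11 + 6.9/3.695e+05] = -1.8 log₁₀[4.41e-07 + 1.87e-05] = 8.494, so f = 0.01386.
Darcy-Weisbach: ΔP = f(L/D)(ρV²/2) = 0.01386·(17.1/0.374)·(872·7.036²/2) = 0.01386·45.72·2.159e+04 = 1.368e+04 Pa.
Head loss h_f = ΔP/(ρg) = 1.368e+04/(872·9.81) = 1.60 m.

h_f ≈ 1.60 m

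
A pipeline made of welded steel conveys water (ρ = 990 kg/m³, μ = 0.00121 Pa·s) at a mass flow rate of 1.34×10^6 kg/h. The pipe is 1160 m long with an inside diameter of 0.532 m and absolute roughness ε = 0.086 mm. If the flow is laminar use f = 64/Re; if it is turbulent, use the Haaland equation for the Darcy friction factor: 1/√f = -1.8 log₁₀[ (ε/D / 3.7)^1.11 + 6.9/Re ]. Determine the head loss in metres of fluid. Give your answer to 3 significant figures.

h_f ≈ 4.59 m

ṁ = 1.34×10^6 kg/h = 1.34×10^6/3600 = 372.2 kg/s.
A = πD²/4 = π(0.532)²/4 = 0.2223 m²; mean velocity V = ṁ/(ρA) = 372.2/(990 · 0.2223) = 1.691 m/s.
Reynolds number Re = ρVD/μ = 990 · 1.691 · 0.532 / 0.00121 = 7.362e+05.
Re > 4000 → turbulent. Relative roughness ε/D = 8.6e-05/0.532 = 0.000162. Haaland: 1/√f = -1.8 log₁₀[(0.000162/3.7)^1.11 + 6.9/7.362e+05] = -1.8 log₁₀[1.45e-05 + 9.37e-06] = 8.32, so f = 0.01444.
Darcy-Weisbach: ΔP = f(L/D)(ρV²/2) = 0.01444·(1160/0.532)·(990·1.691²/2) = 0.01444·2180·1416 = 4.46e+04 Pa.
Head loss h_f = ΔP/(ρg) = 4.46e+04/(990·9.81) = 4.59 m.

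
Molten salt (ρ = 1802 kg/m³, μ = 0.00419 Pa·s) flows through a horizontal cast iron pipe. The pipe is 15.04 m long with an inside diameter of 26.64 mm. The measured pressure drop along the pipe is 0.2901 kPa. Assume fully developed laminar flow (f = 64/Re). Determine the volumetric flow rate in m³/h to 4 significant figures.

For laminar flow, f = 64/Re with Re = ρVD/μ, so Darcy-Weisbach reduces to ΔP = 32μLV/D². Solving for V: V = ΔP·D²/(32μL) = 290.1·(0.02664)²/(32·0.00419·15.04) = 0.1021 m/s.
Check: Re = ρVD/μ = 1802·0.1021·0.02664/0.00419 = 1170 < 2300, so the laminar assumption holds.
Q = V·A = 0.1021·(π/4·0.02664²) = 5.691e-05 m³/s = 0.2049 m³/h.

Q ≈ 0.2049 m³/h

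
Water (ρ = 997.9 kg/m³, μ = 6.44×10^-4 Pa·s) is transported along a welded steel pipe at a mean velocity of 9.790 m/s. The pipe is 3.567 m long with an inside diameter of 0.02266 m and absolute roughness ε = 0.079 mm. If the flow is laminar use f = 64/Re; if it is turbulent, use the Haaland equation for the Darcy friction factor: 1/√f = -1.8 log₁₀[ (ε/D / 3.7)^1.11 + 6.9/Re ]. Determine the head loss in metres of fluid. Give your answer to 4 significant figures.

h_f ≈ 21.29 m

Reynolds number Re = ρVD/μ = 997.9 · 9.79 · 0.02266 / 0.000644 = 3.438e+05.
Re > 4000 → turbulent. Relative roughness ε/D = 7.9e-05/0.02266 = 0.00349. Haaland: 1/√f = -1.8 log₁₀[(0.00349/3.7)^1.11 + 6.9/3.438e+05] = -1.8 log₁₀[0.000438 + 2.01e-05] = 6.011, so f = 0.02768.
Darcy-Weisbach: ΔP = f(L/D)(ρV²/2) = 0.02768·(3.567/0.02266)·(997.9·9.79²/2) = 0.02768·157.4·4.782e+04 = 2.084e+05 Pa.
Head loss h_f = ΔP/(ρg) = 2.084e+05/(997.9·9.81) = 21.29 m.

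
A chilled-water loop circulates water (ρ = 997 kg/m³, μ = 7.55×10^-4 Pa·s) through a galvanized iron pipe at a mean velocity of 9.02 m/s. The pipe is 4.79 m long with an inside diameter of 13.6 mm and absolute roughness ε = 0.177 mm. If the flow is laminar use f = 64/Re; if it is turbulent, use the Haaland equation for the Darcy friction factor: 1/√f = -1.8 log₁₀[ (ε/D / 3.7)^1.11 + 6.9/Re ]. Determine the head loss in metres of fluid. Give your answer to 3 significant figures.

h_f ≈ 61.2 m

Reynolds number Re = ρVD/μ = 997 · 9.02 · 0.0136 / 0.000755 = 1.62e+05.
Re > 4000 → turbulent. Relative roughness ε/D = 0.000177/0.0136 = 0.013. Haaland: 1/√f = -1.8 log₁₀[(0.013/3.7)^1.11 + 6.9/1.62e+05] = -1.8 log₁₀[0.00189 + 4.26e-05] = 4.885, so f = 0.0419.
Darcy-Weisbach: ΔP = f(L/D)(ρV²/2) = 0.0419·(4.79/0.0136)·(997·9.02²/2) = 0.0419·352.2·4.056e+04 = 5.986e+05 Pa.
Head loss h_f = ΔP/(ρg) = 5.986e+05/(997·9.81) = 61.2 m.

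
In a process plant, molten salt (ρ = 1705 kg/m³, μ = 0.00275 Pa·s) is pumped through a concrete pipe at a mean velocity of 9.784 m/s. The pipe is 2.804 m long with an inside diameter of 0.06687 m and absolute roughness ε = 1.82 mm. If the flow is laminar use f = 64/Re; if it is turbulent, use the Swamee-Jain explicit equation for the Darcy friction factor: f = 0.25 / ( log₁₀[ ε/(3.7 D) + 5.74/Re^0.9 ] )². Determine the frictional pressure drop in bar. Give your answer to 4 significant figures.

ΔP ≈ 1.885 bar

Reynolds number Re = ρVD/μ = 1705 · 9.784 · 0.06687 / 0.00275 = 4.056e+05.
Re > 4000 → turbulent. Relative roughness ε/D = 0.00182/0.06687 = 0.0272. Swamee-Jain: f = 0.25/(log₁₀[0.0272/3.7 + 5.74/4.056e+05^0.9])² = 0.25/(log₁₀[0.00736 + 5.15e-05])² = 0.25/(-2.13)² = 0.05509.
Darcy-Weisbach: ΔP = f(L/D)(ρV²/2) = 0.05509·(2.804/0.06687)·(1705·9.784²/2) = 0.05509·41.93·8.161e+04 = 1.885e+05 Pa.
ΔP = 1.885e+05 Pa = 1.885 bar.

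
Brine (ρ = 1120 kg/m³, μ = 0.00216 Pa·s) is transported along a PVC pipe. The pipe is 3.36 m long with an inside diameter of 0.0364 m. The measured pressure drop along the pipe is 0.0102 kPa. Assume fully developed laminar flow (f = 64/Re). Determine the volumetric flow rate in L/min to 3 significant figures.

For laminar flow, f = 64/Re with Re = ρVD/μ, so Darcy-Weisbach reduces to ΔP = 32μLV/D². Solving for V: V = ΔP·D²/(32μL) = 10.2·(0.0364)²/(32·0.00216·3.36) = 0.05819 m/s.
Check: Re = ρVD/μ = 1120·0.05819·0.0364/0.00216 = 1098 < 2300, so the laminar assumption holds.
Q = V·A = 0.05819·(π/4·0.0364²) = 6.056e-05 m³/s = 3.63 L/min.

Q ≈ 3.63 L/min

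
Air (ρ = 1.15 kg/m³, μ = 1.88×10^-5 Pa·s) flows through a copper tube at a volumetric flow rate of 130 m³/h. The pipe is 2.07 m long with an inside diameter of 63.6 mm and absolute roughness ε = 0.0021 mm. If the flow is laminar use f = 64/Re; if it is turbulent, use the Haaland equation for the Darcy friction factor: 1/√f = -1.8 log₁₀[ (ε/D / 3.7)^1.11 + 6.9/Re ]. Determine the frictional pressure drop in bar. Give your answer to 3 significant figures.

ΔP ≈ 5.17×10^-4 bar

Q = 130 m³/h = 130/3600 = 0.03611 m³/s.
Cross-sectional area A = πD²/4 = π(0.0636)²/4 = 0.003177 m²; mean velocity V = Q/A = 0.03611/0.003177 = 11.37 m/s.
Reynolds number Re = ρVD/μ = 1.15 · 11.37 · 0.0636 / 1.88e-05 = 4.422e+04.
Re > 4000 → turbulent. Relative roughness ε/D = 2.1e-06/0.0636 = 3.3e-05. Haaland: 1/√f = -1.8 log₁₀[(3.3e-05/3.7)^1.11 + 6.9/4.422e+04] = -1.8 log₁₀[2.48e-06 + 0.000156] = 6.84, so f = 0.02137.
Darcy-Weisbach: ΔP = f(L/D)(ρV²/2) = 0.02137·(2.07/0.0636)·(1.15·11.37²/2) = 0.02137·32.55·74.29 = 51.68 Pa.
ΔP = 51.68 Pa = 5.17×10^-4 bar.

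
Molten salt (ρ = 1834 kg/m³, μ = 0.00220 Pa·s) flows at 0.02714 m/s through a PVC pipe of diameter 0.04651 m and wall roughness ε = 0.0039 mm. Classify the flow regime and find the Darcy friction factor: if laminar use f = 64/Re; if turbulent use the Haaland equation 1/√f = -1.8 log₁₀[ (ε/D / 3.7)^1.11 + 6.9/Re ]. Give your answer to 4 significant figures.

Re = ρVD/μ = 1834·0.02714·0.04651/0.0022 = 1052.
Re < 2300 → laminar, so f = 64/Re = 0.06082 (roughness is irrelevant in laminar flow).

f ≈ 0.06082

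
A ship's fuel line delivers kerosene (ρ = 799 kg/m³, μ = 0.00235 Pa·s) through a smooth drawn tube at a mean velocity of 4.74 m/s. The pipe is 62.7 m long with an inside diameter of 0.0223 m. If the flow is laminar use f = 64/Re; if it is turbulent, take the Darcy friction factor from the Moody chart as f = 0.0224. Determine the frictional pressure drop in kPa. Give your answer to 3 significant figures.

ΔP ≈ 565 kPa

Reynolds number Re = ρVD/μ = 799 · 4.74 · 0.0223 / 0.00235 = 3.594e+04.
Re > 4000 → turbulent; use the Moody-chart value f = 0.0224.
Darcy-Weisbach: ΔP = f(L/D)(ρV²/2) = 0.0224·(62.7/0.0223)·(799·4.74²/2) = 0.0224·2812·8976 = 5.653e+05 Pa.
ΔP = 5.653e+05 Pa = 565 kPa.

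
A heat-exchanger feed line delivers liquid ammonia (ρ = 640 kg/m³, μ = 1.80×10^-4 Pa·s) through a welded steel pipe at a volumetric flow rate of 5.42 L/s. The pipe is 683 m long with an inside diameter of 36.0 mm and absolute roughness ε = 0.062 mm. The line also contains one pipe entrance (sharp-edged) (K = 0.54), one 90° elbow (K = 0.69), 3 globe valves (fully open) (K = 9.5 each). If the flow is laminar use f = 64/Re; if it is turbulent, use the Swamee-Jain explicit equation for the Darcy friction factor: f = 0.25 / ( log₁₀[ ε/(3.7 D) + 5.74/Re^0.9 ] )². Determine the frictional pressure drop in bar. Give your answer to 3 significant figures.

ΔP ≈ 42.1 bar

Q = 5.42 L/s = 5.42/1000 = 0.00542 m³/s.
Cross-sectional area A = πD²/4 = π(0.036)²/4 = 0.001018 m²; mean velocity V = Q/A = 0.00542/0.001018 = 5.325 m/s.
Reynolds number Re = ρVD/μ = 640 · 5.325 · 0.036 / 0.00018 = 6.816e+05.
Re > 4000 → turbulent. Relative roughness ε/D = 6.2e-05/0.036 = 0.00172. Swamee-Jain: f = 0.25/(log₁₀[0.00172/3.7 + 5.74/6.816e+05^0.9])² = 0.25/(log₁₀[0.000465 + 3.23e-05])² = 0.25/(-3.303)² = 0.02292.
Total minor-loss coefficient ΣK = 1·0.54 + 1·0.69 + 3·9.5 = 29.7.
ΔP = [f·L/D + ΣK]·(ρV²/2) = [0.02292·683/0.036 + 29.7]·(640·5.325²/2) = [434.8 + 29.7]·9073 = 4.214e+06 Pa.
ΔP = 4.214e+06 Pa = 42.1 bar.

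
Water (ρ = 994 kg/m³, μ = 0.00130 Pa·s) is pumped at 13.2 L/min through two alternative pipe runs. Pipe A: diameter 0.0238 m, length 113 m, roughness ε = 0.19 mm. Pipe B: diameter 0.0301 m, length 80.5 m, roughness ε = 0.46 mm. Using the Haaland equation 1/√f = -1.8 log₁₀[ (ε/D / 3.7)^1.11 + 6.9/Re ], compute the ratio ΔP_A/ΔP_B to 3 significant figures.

ΔP_A/ΔP_B ≈ 3.78

Pipe A: V = Q/A = 0.00022/0.0004449 = 0.4945 m/s; Re = 8999; ε/D = 0.00798; Haaland → f = 0.04143; ΔP_A = f(L/D)(ρV²/2) = 2.391e+04 Pa.
Pipe B: V = Q/A = 0.00022/0.0007116 = 0.3092 m/s; Re = 7116; ε/D = 0.0153; Haaland → f = 0.04974; ΔP_B = f(L/D)(ρV²/2) = 6319 Pa.
ΔP_A/ΔP_B = 2.391e+04/6319 = 3.78.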